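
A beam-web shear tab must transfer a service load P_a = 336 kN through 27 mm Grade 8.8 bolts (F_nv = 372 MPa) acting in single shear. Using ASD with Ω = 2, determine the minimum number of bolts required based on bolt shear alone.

4 bolts

A_b = π·27²/4 = 572.6 mm².
Per-bolt allowable strength R_n/Ω = 372 × 572.6 × 1 / 1000 / 2 = 106.5 kN.
n ≥ 336 / 106.5 = 3.155 → use 4 bolts.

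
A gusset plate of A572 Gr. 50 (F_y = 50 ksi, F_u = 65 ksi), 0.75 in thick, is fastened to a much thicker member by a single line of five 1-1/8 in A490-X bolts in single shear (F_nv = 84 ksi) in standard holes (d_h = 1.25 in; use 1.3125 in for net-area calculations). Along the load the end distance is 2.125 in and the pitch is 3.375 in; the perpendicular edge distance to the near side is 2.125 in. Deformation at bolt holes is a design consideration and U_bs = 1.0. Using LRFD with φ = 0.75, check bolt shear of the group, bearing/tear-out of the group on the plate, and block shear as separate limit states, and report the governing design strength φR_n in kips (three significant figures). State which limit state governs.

267 kips (block shear governs)

Bolt shear: A_b = π·1.125²/4 = 0.994 in²; R_n = 84 × 0.994 × 5 × 1 = 417.5 kips → 0.75 × 417.5 = 313 kips.
Bearing: edge l_c = 1.5, r_n = 87.75 kips; interior l_c = 2.125, r_n = 124.3 kips; R_n = 87.75 + 4·124.3 = 585 kips → 439 kips.
Block shear: A_gv = 11.72, A_nv = 7.289, A_nt = 1.102 in²; R_n = min(0.6F_uA_nv, 0.6F_yA_gv) + U_bs·F_u·A_nt = 355.9 kips → 267 kips.
Block shear governs: 267 kips.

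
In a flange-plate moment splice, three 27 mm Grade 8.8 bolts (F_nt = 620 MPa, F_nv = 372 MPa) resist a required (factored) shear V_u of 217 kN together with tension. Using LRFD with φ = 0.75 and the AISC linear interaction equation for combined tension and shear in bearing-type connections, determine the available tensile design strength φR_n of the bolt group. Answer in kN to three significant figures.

677 kN

A_b = π·27²/4 = 572.6 mm²; f_rv = 217 × 1000 / (3 × 572.6) = 126.3 MPa.
F'_nt = 1.3 F_nt − (F_nt / φF_nv) f_rv = 1.3·620 − (620/(0.75·372))·126.3 = 525.3 MPa, capped at F_nt → F'_nt = 525.3 MPa.
R_n = F'_nt · A_b · n = 525.3 × 572.6 × 3 / 1000 = 902.2 kN.
Design strength φR_n = 0.75 × 902.2 = 677 kN.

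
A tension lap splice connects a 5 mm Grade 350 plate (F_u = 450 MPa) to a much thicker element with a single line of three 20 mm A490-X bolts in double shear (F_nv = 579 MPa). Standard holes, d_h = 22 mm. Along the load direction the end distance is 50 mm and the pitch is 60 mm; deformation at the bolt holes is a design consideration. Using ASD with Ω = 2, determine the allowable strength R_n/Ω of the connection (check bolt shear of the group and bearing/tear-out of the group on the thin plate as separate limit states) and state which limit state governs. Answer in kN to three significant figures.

155 kN (bearing governs)

Bolt shear: A_b = π·20²/4 = 314.2 mm²; R_n = 579 × 314.2 × 3 × 2 / 1000 = 1091 kN → 1091 / 2 = 546 kN.
Bearing (1.2 l_c t F_u ≤ 2.4 d t F_u): upper limit = 2.4·20·5·450 / 1000 = 108 kN.
  Edge l_c = 50 − 22/2 = 39 → r_n = 105.3 kN; interior l_c = 60 − 22 = 38 → r_n = 102.6 kN.
  R_n,bearing = 1·105.3 + 2·102.6 = 310.5 kN → 310.5 / 2 = 155 kN.
Bearing governs: 155 kN.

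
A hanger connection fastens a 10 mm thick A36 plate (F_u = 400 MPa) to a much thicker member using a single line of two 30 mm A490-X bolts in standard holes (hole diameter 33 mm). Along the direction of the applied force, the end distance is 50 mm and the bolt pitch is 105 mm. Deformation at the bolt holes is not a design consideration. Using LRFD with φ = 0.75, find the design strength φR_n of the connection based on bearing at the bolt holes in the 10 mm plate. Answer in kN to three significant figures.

421 kN

Per bolt r_n = 1.5 l_c t F_u ≤ 3.0 d t F_u; upper limit = 3.0 × 30 × 10 × 400 / 1000 = 360 kN.
Edge bolt: l_c = 50 − 33/2 = 33.5 mm → 1.5 × 33.5 × 10 × 400 / 1000 = 201 → r_n = 201 kN.
Interior bolts: l_c = 105 − 33 = 72 mm → 1.5 × 72 × 10 × 400 / 1000 = 432 → r_n = 360 kN.
R_n = 1 × 201 + 1 × 360 = 561 kN.
Design strength φR_n = 0.75 × 561 = 421 kN.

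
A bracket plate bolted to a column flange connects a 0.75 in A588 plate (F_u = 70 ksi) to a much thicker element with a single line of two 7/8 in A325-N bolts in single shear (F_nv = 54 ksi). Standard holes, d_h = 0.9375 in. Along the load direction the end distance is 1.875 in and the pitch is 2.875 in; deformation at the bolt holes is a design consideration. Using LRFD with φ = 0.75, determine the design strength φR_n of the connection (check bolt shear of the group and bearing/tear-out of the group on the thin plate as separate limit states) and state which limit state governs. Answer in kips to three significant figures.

48.7 kips (bolt shear governs)

Bolt shear: A_b = π·0.875²/4 = 0.6013 in²; R_n = 54 × 0.6013 × 2 × 1 = 64.94 kips → 0.75 × 64.94 = 48.7 kips.
Bearing (1.2 l_c t F_u ≤ 2.4 d t F_u): upper limit = 2.4·0.875·0.75·70 = 110.3 kips.
  Edge l_c = 1.875 − 0.9375/2 = 1.406 → r_n = 88.59 kips; interior l_c = 2.875 − 0.9375 = 1.938 → r_n = 110.3 kips.
  R_n,bearing = 1·88.59 + 1·110.3 = 198.8 kips → 0.75 × 198.8 = 149 kips.
Bolt shear governs: 48.7 kips.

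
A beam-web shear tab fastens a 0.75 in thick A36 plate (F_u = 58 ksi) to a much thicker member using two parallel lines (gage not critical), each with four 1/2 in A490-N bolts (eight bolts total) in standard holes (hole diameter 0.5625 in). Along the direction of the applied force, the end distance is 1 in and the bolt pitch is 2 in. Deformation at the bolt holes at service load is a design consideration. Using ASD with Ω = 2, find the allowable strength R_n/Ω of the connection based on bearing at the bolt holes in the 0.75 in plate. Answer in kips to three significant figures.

Per bolt r_n = 1.2 l_c t F_u ≤ 2.4 d t F_u; upper limit = 2.4 × 0.5 × 0.75 × 58 = 52.2 kips.
Edge bolt: l_c = 1 − 0.5625/2 = 0.7188 in → 1.2 × 0.7188 × 0.75 × 58 = 37.52 → r_n = 37.52 kips.
Interior bolts: l_c = 2 − 0.5625 = 1.438 in → 1.2 × 1.438 × 0.75 × 58 = 75.04 → r_n = 52.2 kips.
R_n = 2 × 37.52 + 6 × 52.2 = 388.2 kips.
Allowable strength R_n/Ω = 388.2 / 2 = 194 kips.

194 kips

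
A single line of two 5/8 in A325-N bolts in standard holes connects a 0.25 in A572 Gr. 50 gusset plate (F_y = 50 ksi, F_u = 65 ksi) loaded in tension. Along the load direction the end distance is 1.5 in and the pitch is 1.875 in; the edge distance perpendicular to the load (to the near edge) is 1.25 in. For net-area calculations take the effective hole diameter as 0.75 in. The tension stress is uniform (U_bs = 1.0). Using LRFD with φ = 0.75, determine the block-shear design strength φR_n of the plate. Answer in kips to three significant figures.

Shear plane L_v = 1.5 + 1·1.875 = 3.375 in; A_gv = 3.375 × 0.25 = 0.8438 in².
A_nv = (3.375 − 1.5·0.75) × 0.25 = 0.5625 in².
A_nt = (1.25 − 0.5·0.75) × 0.25 = 0.2188 in².
0.6 F_u A_nv = 21.94 kips; 0.6 F_y A_gv = 25.31 kips → shear rupture governs the shear term.
R_n = 21.94 + 1.0 × 65 × 0.2188 = 36.16 kips.
Design strength φR_n = 0.75 × 36.16 = 27.1 kips.

27.1 kips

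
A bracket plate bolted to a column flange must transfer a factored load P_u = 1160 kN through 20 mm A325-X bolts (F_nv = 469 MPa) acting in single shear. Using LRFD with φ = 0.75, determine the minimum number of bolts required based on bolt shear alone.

A_b = π·20²/4 = 314.2 mm².
Per-bolt design strength φR_n = 0.75 × 469 × 314.2 × 1 / 1000 = 110.5 kN.
n ≥ 1160 / 110.5 = 10.5 → use 11 bolts.

11 bolts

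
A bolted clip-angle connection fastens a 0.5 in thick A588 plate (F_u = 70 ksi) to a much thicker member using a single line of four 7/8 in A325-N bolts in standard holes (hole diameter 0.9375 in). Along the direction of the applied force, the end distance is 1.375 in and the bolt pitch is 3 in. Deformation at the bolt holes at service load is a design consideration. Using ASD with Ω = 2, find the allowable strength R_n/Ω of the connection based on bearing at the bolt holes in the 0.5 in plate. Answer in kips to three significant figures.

129 kips

Per bolt r_n = 1.2 l_c t F_u ≤ 2.4 d t F_u; upper limit = 2.4 × 0.875 × 0.5 × 70 = 73.5 kips.
Edge bolt: l_c = 1.375 − 0.9375/2 = 0.9062 in → 1.2 × 0.9062 × 0.5 × 70 = 38.06 → r_n = 38.06 kips.
Interior bolts: l_c = 3 − 0.9375 = 2.062 in → 1.2 × 2.062 × 0.5 × 70 = 86.62 → r_n = 73.5 kips.
R_n = 1 × 38.06 + 3 × 73.5 = 258.6 kips.
Allowable strength R_n/Ω = 258.6 / 2 = 129 kips.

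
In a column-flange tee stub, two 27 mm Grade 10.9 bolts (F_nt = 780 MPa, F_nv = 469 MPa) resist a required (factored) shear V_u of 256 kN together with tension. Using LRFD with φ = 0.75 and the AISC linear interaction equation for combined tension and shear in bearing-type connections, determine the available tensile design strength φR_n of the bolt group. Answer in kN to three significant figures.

445 kN

A_b = π·27²/4 = 572.6 mm²; f_rv = 256 × 1000 / (2 × 572.6) = 223.6 MPa.
F'_nt = 1.3 F_nt − (F_nt / φF_nv) f_rv = 1.3·780 − (780/(0.75·469))·223.6 = 518.3 MPa, capped at F_nt → F'_nt = 518.3 MPa.
R_n = F'_nt · A_b · n = 518.3 × 572.6 × 2 / 1000 = 593.5 kN.
Design strength φR_n = 0.75 × 593.5 = 445 kN.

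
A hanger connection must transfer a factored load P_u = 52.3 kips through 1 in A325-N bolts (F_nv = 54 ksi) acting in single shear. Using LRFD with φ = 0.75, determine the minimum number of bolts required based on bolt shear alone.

A_b = π·1²/4 = 0.7854 in².
Per-bolt design strength φR_n = 0.75 × 54 × 0.7854 × 1 = 31.81 kips.
n ≥ 52.3 / 31.81 = 1.644 → use 2 bolts.

2 bolts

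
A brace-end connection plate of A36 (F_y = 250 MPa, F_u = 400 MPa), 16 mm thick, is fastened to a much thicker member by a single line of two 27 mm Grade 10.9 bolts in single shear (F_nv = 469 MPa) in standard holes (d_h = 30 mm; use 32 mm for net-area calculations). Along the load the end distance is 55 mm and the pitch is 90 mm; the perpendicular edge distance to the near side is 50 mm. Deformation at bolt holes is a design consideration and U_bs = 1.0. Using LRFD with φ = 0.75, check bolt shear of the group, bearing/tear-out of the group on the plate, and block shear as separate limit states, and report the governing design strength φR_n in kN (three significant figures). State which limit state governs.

Bolt shear: A_b = π·27²/4 = 572.6 mm²; R_n = 469 × 572.6 × 2 × 1 / 1000 = 537.1 kN → 0.75 × 537.1 = 403 kN.
Bearing: edge l_c = 40, r_n = 307.2 kN; interior l_c = 60, r_n = 414.7 kN; R_n = 307.2 + 1·414.7 = 721.9 kN → 541 kN.
Block shear: A_gv = 2320, A_nv = 1552, A_nt = 544 mm²; R_n = min(0.6F_uA_nv, 0.6F_yA_gv) + U_bs·F_u·A_nt = 565.6 kN → 424 kN.
Bolt shear governs: 403 kN.

403 kN (bolt shear governs)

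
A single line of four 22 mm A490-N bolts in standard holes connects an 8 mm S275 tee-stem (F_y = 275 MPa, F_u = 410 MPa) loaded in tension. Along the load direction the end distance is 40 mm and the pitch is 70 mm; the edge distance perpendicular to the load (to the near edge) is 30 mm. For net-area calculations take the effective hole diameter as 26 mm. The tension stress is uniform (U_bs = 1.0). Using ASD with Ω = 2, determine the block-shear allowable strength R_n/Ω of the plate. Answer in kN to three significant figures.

Shear plane L_v = 40 + 3·70 = 250 mm; A_gv = 250 × 8 = 2000 mm².
A_nv = (250 − 3.5·26) × 8 = 1272 mm².
A_nt = (30 − 0.5·26) × 8 = 136 mm².
0.6 F_u A_nv = 312.9 kN; 0.6 F_y A_gv = 330 kN → shear rupture governs the shear term.
R_n = 312.9 + 1.0 × 410 × 136 / 1000 = 368.7 kN.
Allowable strength R_n/Ω = 368.7 / 2 = 184 kN.

184 kN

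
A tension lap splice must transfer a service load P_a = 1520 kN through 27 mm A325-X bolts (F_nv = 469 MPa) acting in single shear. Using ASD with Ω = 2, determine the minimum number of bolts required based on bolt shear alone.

A_b = π·27²/4 = 572.6 mm².
Per-bolt allowable strength R_n/Ω = 469 × 572.6 × 1 / 1000 / 2 = 134.3 kN.
n ≥ 1520 / 134.3 = 11.32 → use 12 bolts.

12 bolts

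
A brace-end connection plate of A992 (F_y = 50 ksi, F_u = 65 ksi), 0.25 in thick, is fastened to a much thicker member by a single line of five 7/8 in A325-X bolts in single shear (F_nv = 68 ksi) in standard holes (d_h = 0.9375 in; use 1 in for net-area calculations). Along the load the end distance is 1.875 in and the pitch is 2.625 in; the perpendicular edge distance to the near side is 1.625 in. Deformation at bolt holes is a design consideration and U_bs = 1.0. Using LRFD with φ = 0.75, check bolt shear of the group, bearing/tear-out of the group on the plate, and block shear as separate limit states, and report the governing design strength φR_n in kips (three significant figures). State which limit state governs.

Bolt shear: A_b = π·0.875²/4 = 0.6013 in²; R_n = 68 × 0.6013 × 5 × 1 = 204.4 kips → 0.75 × 204.4 = 153 kips.
Bearing: edge l_c = 1.406, r_n = 27.42 kips; interior l_c = 1.688, r_n = 32.91 kips; R_n = 27.42 + 4·32.91 = 159 kips → 119 kips.
Block shear: A_gv = 3.094, A_nv = 1.969, A_nt = 0.2812 in²; R_n = min(0.6F_uA_nv, 0.6F_yA_gv) + U_bs·F_u·A_nt = 95.06 kips → 71.3 kips.
Block shear governs: 71.3 kips.

71.3 kips (block shear governs)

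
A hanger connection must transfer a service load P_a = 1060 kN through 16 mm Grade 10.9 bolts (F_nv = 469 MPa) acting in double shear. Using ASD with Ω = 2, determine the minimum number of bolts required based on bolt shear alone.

A_b = π·16²/4 = 201.1 mm².
Per-bolt allowable strength R_n/Ω = 469 × 201.1 × 2 / 1000 / 2 = 94.3 kN.
n ≥ 1060 / 94.3 = 11.24 → use 12 bolts.

12 bolts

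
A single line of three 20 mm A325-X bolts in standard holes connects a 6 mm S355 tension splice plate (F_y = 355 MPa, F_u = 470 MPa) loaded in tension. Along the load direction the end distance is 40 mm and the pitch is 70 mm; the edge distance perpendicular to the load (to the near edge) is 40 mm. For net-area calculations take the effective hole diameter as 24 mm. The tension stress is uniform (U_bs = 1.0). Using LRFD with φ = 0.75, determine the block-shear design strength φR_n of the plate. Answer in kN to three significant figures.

212 kN

Shear plane L_v = 40 + 2·70 = 180 mm; A_gv = 180 × 6 = 1080 mm².
A_nv = (180 − 2.5·24) × 6 = 720 mm².
A_nt = (40 − 0.5·24) × 6 = 168 mm².
0.6 F_u A_nv = 203 kN; 0.6 F_y A_gv = 230 kN → shear rupture governs the shear term.
R_n = 203 + 1.0 × 470 × 168 / 1000 = 282 kN.
Design strength φR_n = 0.75 × 282 = 212 kN.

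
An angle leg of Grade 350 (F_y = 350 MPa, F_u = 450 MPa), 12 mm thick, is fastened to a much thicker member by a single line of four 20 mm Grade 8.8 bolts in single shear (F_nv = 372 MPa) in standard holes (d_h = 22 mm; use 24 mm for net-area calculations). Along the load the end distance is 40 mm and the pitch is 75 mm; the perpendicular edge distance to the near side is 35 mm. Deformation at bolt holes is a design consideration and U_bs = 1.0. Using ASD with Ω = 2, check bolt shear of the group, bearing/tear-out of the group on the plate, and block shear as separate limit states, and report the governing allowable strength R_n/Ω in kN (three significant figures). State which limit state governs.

234 kN (bolt shear governs)

Bolt shear: A_b = π·20²/4 = 314.2 mm²; R_n = 372 × 314.2 × 4 × 1 / 1000 = 467.5 kN → 467.5 / 2 = 234 kN.
Bearing: edge l_c = 29, r_n = 187.9 kN; interior l_c = 53, r_n = 259.2 kN; R_n = 187.9 + 3·259.2 = 965.5 kN → 483 kN.
Block shear: A_gv = 3180, A_nv = 2172, A_nt = 276 mm²; R_n = min(0.6F_uA_nv, 0.6F_yA_gv) + U_bs·F_u·A_nt = 710.6 kN → 355 kN.
Bolt shear governs: 234 kN.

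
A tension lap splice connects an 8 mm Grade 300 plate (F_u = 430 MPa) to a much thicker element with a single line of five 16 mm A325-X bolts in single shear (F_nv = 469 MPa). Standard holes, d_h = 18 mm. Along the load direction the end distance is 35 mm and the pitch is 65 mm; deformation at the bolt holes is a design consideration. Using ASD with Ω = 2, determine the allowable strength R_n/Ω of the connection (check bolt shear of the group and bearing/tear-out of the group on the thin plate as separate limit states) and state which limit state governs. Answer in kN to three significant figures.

236 kN (bolt shear governs)

Bolt shear: A_b = π·16²/4 = 201.1 mm²; R_n = 469 × 201.1 × 5 × 1 / 1000 = 471.5 kN → 471.5 / 2 = 236 kN.
Bearing (1.2 l_c t F_u ≤ 2.4 d t F_u): upper limit = 2.4·16·8·430 / 1000 = 132.1 kN.
  Edge l_c = 35 − 18/2 = 26 → r_n = 107.3 kN; interior l_c = 65 − 18 = 47 → r_n = 132.1 kN.
  R_n,bearing = 1·107.3 + 4·132.1 = 635.7 kN → 635.7 / 2 = 318 kN.
Bolt shear governs: 236 kN.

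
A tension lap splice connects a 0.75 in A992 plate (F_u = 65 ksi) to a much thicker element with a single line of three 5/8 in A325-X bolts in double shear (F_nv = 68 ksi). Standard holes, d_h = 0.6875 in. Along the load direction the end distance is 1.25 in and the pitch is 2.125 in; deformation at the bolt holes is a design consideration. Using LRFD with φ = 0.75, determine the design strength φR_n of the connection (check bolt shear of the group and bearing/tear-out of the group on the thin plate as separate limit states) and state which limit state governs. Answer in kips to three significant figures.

Bolt shear: A_b = π·0.625²/4 = 0.3068 in²; R_n = 68 × 0.3068 × 3 × 2 = 125.2 kips → 0.75 × 125.2 = 93.9 kips.
Bearing (1.2 l_c t F_u ≤ 2.4 d t F_u): upper limit = 2.4·0.625·0.75·65 = 73.12 kips.
  Edge l_c = 1.25 − 0.6875/2 = 0.9062 → r_n = 53.02 kips; interior l_c = 2.125 − 0.6875 = 1.438 → r_n = 73.12 kips.
  R_n,bearing = 1·53.02 + 2·73.12 = 199.3 kips → 0.75 × 199.3 = 149 kips.
Bolt shear governs: 93.9 kips.

93.9 kips (bolt shear governs)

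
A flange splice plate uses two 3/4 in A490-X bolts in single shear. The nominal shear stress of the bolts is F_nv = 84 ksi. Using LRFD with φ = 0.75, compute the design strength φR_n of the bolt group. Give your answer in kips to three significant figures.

55.7 kips

A_b = π × 0.75² / 4 = 0.4418 in².
R_n = F_nv · A_b · n · n_s = 84 × 0.4418 × 2 × 1 = 74.22 kips.
Design strength φR_n = 0.75 × 74.22 = 55.7 kips.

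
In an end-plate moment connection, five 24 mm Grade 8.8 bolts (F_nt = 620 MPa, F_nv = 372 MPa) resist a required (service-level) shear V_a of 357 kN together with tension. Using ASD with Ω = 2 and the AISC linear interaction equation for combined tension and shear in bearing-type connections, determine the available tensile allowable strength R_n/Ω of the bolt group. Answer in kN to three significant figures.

317 kN

A_b = π·24²/4 = 452.4 mm²; f_rv = 357 × 1000 / (5 × 452.4) = 157.8 MPa.
F'_nt = 1.3 F_nt − (Ω F_nt / F_nv) f_rv = 1.3·620 − (2·620/372)·157.8 = 279.9 MPa, capped at F_nt → F'_nt = 279.9 MPa.
R_n = F'_nt · A_b · n = 279.9 × 452.4 × 5 / 1000 = 633.1 kN.
Allowable strength R_n/Ω = 633.1 / 2 = 317 kN.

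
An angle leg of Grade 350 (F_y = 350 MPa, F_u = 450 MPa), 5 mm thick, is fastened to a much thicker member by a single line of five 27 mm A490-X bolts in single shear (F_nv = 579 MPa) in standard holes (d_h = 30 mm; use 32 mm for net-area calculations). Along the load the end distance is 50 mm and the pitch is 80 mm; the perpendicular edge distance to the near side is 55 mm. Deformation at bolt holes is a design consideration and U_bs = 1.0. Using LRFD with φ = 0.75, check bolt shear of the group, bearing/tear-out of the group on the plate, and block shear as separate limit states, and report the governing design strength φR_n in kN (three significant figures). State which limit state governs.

295 kN (block shear governs)

Bolt shear: A_b = π·27²/4 = 572.6 mm²; R_n = 579 × 572.6 × 5 × 1 / 1000 = 1658 kN → 0.75 × 1658 = 1240 kN.
Bearing: edge l_c = 35, r_n = 94.5 kN; interior l_c = 50, r_n = 135 kN; R_n = 94.5 + 4·135 = 634.5 kN → 476 kN.
Block shear: A_gv = 1850, A_nv = 1130, A_nt = 195 mm²; R_n = min(0.6F_uA_nv, 0.6F_yA_gv) + U_bs·F_u·A_nt = 392.9 kN → 295 kN.
Block shear governs: 295 kN.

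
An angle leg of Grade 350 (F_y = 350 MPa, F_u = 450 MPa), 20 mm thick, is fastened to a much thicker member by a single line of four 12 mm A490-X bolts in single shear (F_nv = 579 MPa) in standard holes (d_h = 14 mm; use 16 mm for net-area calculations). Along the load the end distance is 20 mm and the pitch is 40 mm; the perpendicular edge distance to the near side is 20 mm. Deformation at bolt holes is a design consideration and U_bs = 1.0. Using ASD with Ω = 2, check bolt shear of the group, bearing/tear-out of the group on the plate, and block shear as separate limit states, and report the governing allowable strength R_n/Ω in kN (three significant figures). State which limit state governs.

Bolt shear: A_b = π·12²/4 = 113.1 mm²; R_n = 579 × 113.1 × 4 × 1 / 1000 = 261.9 kN → 261.9 / 2 = 131 kN.
Bearing: edge l_c = 13, r_n = 140.4 kN; interior l_c = 26, r_n = 259.2 kN; R_n = 140.4 + 3·259.2 = 918 kN → 459 kN.
Block shear: A_gv = 2800, A_nv = 1680, A_nt = 240 mm²; R_n = min(0.6F_uA_nv, 0.6F_yA_gv) + U_bs·F_u·A_nt = 561.6 kN → 281 kN.
Bolt shear governs: 131 kN.

131 kN (bolt shear governs)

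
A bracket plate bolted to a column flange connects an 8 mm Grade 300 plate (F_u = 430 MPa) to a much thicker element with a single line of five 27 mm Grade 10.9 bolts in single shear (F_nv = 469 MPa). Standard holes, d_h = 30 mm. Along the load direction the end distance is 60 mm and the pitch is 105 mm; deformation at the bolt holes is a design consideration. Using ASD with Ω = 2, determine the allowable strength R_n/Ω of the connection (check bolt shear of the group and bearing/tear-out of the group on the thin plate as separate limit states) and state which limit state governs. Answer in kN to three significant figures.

Bolt shear: A_b = π·27²/4 = 572.6 mm²; R_n = 469 × 572.6 × 5 × 1 / 1000 = 1343 kN → 1343 / 2 = 671 kN.
Bearing (1.2 l_c t F_u ≤ 2.4 d t F_u): upper limit = 2.4·27·8·430 / 1000 = 222.9 kN.
  Edge l_c = 60 − 30/2 = 45 → r_n = 185.8 kN; interior l_c = 105 − 30 = 75 → r_n = 222.9 kN.
  R_n,bearing = 1·185.8 + 4·222.9 = 1077 kN → 1077 / 2 = 539 kN.
Bearing governs: 539 kN.

539 kN (bearing governs)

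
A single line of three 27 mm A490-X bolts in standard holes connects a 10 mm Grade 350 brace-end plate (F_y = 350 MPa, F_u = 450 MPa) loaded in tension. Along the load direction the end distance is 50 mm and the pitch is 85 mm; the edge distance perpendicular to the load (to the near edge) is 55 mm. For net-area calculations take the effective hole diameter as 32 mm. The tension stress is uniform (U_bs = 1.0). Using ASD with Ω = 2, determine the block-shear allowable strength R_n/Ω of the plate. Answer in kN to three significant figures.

Shear plane L_v = 50 + 2·85 = 220 mm; A_gv = 220 × 10 = 2200 mm².
A_nv = (220 − 2.5·32) × 10 = 1400 mm².
A_nt = (55 − 0.5·32) × 10 = 390 mm².
0.6 F_u A_nv = 378 kN; 0.6 F_y A_gv = 462 kN → shear rupture governs the shear term.
R_n = 378 + 1.0 × 450 × 390 / 1000 = 553.5 kN.
Allowable strength R_n/Ω = 553.5 / 2 = 277 kN.

277 kN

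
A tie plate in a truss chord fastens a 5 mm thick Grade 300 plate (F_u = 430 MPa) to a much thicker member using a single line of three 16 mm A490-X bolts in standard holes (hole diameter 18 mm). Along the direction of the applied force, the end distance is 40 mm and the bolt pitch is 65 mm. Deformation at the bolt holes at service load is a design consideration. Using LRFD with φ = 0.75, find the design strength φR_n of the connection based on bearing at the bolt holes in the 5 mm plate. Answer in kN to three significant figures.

Per bolt r_n = 1.2 l_c t F_u ≤ 2.4 d t F_u; upper limit = 2.4 × 16 × 5 × 430 / 1000 = 82.56 kN.
Edge bolt: l_c = 40 − 18/2 = 31 mm → 1.2 × 31 × 5 × 430 / 1000 = 79.98 → r_n = 79.98 kN.
Interior bolts: l_c = 65 − 18 = 47 mm → 1.2 × 47 × 5 × 430 / 1000 = 121.3 → r_n = 82.56 kN.
R_n = 1 × 79.98 + 2 × 82.56 = 245.1 kN.
Design strength φR_n = 0.75 × 245.1 = 184 kN.

184 kN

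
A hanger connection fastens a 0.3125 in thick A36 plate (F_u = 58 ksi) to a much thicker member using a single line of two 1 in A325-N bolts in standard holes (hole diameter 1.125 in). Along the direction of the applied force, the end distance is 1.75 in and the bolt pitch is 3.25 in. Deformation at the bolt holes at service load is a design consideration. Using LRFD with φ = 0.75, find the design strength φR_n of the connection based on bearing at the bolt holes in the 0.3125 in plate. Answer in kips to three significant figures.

Per bolt r_n = 1.2 l_c t F_u ≤ 2.4 d t F_u; upper limit = 2.4 × 1 × 0.3125 × 58 = 43.5 kips.
Edge bolt: l_c = 1.75 − 1.125/2 = 1.188 in → 1.2 × 1.188 × 0.3125 × 58 = 25.83 → r_n = 25.83 kips.
Interior bolts: l_c = 3.25 − 1.125 = 2.125 in → 1.2 × 2.125 × 0.3125 × 58 = 46.22 → r_n = 43.5 kips.
R_n = 1 × 25.83 + 1 × 43.5 = 69.33 kips.
Design strength φR_n = 0.75 × 69.33 = 52 kips.

52 kips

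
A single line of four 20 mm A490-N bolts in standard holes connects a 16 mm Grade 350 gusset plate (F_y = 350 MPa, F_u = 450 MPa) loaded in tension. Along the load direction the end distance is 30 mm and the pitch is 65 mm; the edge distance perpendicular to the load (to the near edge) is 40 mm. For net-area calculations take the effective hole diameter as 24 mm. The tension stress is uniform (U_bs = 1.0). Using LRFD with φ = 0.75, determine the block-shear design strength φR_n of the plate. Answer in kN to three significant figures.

608 kN

Shear plane L_v = 30 + 3·65 = 225 mm; A_gv = 225 × 16 = 3600 mm².
A_nv = (225 − 3.5·24) × 16 = 2256 mm².
A_nt = (40 − 0.5·24) × 16 = 448 mm².
0.6 F_u A_nv = 609.1 kN; 0.6 F_y A_gv = 756 kN → shear rupture governs the shear term.
R_n = 609.1 + 1.0 × 450 × 448 / 1000 = 810.7 kN.
Design strength φR_n = 0.75 × 810.7 = 608 kN.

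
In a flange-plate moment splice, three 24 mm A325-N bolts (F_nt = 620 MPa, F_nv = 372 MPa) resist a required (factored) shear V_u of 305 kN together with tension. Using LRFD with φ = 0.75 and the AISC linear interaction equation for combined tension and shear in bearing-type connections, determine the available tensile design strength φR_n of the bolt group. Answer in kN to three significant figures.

A_b = π·24²/4 = 452.4 mm²; f_rv = 305 × 1000 / (3 × 452.4) = 224.7 MPa.
F'_nt = 1.3 F_nt − (F_nt / φF_nv) f_rv = 1.3·620 − (620/(0.75·372))·224.7 = 306.6 MPa, capped at F_nt → F'_nt = 306.6 MPa.
R_n = F'_nt · A_b · n = 306.6 × 452.4 × 3 / 1000 = 416.1 kN.
Design strength φR_n = 0.75 × 416.1 = 312 kN.

312 kN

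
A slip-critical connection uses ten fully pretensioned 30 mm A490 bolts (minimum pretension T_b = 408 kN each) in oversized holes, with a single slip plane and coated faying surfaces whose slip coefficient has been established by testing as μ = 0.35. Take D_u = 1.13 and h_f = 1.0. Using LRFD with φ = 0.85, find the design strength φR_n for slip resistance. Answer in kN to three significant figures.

1370 kN

R_n = μ · D_u · h_f · T_b · n_s · n_b = 0.35 × 1.13 × 1.0 × 408 × 1 × 10 = 1614 kN.
Design strength φR_n = 0.85 × 1614 = 1370 kN.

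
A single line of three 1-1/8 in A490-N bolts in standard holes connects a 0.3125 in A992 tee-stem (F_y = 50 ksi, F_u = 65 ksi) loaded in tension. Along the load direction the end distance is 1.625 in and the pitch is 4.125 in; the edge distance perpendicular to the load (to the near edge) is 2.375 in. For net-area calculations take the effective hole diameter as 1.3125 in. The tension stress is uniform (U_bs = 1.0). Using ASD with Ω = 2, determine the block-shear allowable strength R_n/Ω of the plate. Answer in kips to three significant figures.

57.6 kips

Shear plane L_v = 1.625 + 2·4.125 = 9.875 in; A_gv = 9.875 × 0.3125 = 3.086 in².
A_nv = (9.875 − 2.5·1.3125) × 0.3125 = 2.061 in².
A_nt = (2.375 − 0.5·1.3125) × 0.3125 = 0.5371 in².
0.6 F_u A_nv = 80.36 kips; 0.6 F_y A_gv = 92.58 kips → shear rupture governs the shear term.
R_n = 80.36 + 1.0 × 65 × 0.5371 = 115.3 kips.
Allowable strength R_n/Ω = 115.3 / 2 = 57.6 kips.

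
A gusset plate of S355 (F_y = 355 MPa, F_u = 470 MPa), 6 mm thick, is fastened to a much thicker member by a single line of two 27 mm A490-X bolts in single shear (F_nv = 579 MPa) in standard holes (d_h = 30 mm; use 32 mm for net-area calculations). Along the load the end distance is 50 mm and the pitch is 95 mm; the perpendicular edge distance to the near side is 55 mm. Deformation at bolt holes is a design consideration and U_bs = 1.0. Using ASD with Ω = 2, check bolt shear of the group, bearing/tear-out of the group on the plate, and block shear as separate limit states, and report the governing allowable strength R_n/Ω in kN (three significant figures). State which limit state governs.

137 kN (block shear governs)

Bolt shear: A_b = π·27²/4 = 572.6 mm²; R_n = 579 × 572.6 × 2 × 1 / 1000 = 663 kN → 663 / 2 = 332 kN.
Bearing: edge l_c = 35, r_n = 118.4 kN; interior l_c = 65, r_n = 182.7 kN; R_n = 118.4 + 1·182.7 = 301.2 kN → 151 kN.
Block shear: A_gv = 870, A_nv = 582, A_nt = 234 mm²; R_n = min(0.6F_uA_nv, 0.6F_yA_gv) + U_bs·F_u·A_nt = 274.1 kN → 137 kN.
Block shear governs: 137 kN.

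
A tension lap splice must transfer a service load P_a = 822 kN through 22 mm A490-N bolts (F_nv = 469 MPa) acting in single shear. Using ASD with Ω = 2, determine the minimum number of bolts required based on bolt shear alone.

10 bolts

A_b = π·22²/4 = 380.1 mm².
Per-bolt allowable strength R_n/Ω = 469 × 380.1 × 1 / 1000 / 2 = 89.14 kN.
n ≥ 822 / 89.14 = 9.221 → use 10 bolts.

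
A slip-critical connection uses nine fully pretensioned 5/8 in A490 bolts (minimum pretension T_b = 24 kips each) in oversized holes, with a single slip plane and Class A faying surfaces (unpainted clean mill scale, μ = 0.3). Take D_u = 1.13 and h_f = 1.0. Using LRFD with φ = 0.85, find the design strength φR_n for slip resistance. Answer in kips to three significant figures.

62.2 kips

R_n = μ · D_u · h_f · T_b · n_s · n_b = 0.3 × 1.13 × 1.0 × 24 × 1 × 9 = 73.22 kips.
Design strength φR_n = 0.85 × 73.22 = 62.2 kips.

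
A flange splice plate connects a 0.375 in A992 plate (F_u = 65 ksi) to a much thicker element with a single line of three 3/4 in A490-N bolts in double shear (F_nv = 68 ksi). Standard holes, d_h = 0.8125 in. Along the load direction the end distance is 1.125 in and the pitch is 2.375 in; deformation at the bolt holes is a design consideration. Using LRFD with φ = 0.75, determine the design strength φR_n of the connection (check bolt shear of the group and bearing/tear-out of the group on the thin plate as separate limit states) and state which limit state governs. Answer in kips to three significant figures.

81.6 kips (bearing governs)

Bolt shear: A_b = π·0.75²/4 = 0.4418 in²; R_n = 68 × 0.4418 × 3 × 2 = 180.2 kips → 0.75 × 180.2 = 135 kips.
Bearing (1.2 l_c t F_u ≤ 2.4 d t F_u): upper limit = 2.4·0.75·0.375·65 = 43.87 kips.
  Edge l_c = 1.125 − 0.8125/2 = 0.7188 → r_n = 21.02 kips; interior l_c = 2.375 − 0.8125 = 1.562 → r_n = 43.87 kips.
  R_n,bearing = 1·21.02 + 2·43.87 = 108.8 kips → 0.75 × 108.8 = 81.6 kips.
Bearing governs: 81.6 kips.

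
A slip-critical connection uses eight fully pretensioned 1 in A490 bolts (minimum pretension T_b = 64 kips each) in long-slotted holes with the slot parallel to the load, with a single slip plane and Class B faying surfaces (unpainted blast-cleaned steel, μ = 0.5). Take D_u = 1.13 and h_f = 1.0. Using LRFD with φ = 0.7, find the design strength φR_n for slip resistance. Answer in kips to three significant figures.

R_n = μ · D_u · h_f · T_b · n_s · n_b = 0.5 × 1.13 × 1.0 × 64 × 1 × 8 = 289.3 kips.
Design strength φR_n = 0.7 × 289.3 = 202 kips.

202 kips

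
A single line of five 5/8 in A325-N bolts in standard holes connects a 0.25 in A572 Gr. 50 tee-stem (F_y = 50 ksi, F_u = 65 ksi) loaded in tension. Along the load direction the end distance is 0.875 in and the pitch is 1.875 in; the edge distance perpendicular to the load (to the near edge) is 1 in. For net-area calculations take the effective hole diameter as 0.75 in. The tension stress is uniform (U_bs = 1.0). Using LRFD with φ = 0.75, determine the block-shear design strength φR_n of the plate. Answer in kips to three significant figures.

44.2 kips

Shear plane L_v = 0.875 + 4·1.875 = 8.375 in; A_gv = 8.375 × 0.25 = 2.094 in².
A_nv = (8.375 − 4.5·0.75) × 0.25 = 1.25 in².
A_nt = (1 − 0.5·0.75) × 0.25 = 0.1562 in².
0.6 F_u A_nv = 48.75 kips; 0.6 F_y A_gv = 62.81 kips → shear rupture governs the shear term.
R_n = 48.75 + 1.0 × 65 × 0.1562 = 58.91 kips.
Design strength φR_n = 0.75 × 58.91 = 44.2 kips.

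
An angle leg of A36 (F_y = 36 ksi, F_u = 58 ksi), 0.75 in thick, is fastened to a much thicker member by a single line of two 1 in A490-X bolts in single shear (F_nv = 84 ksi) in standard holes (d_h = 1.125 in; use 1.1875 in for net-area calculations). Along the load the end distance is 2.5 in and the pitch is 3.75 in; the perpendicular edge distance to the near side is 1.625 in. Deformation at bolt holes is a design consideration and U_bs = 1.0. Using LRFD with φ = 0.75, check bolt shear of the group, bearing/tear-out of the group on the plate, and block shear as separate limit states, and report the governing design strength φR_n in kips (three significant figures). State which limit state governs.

99 kips (bolt shear governs)

Bolt shear: A_b = π·1²/4 = 0.7854 in²; R_n = 84 × 0.7854 × 2 × 1 = 131.9 kips → 0.75 × 131.9 = 99 kips.
Bearing: edge l_c = 1.938, r_n = 101.1 kips; interior l_c = 2.625, r_n = 104.4 kips; R_n = 101.1 + 1·104.4 = 205.5 kips → 154 kips.
Block shear: A_gv = 4.688, A_nv = 3.352, A_nt = 0.7734 in²; R_n = min(0.6F_uA_nv, 0.6F_yA_gv) + U_bs·F_u·A_nt = 146.1 kips → 110 kips.
Bolt shear governs: 99 kips.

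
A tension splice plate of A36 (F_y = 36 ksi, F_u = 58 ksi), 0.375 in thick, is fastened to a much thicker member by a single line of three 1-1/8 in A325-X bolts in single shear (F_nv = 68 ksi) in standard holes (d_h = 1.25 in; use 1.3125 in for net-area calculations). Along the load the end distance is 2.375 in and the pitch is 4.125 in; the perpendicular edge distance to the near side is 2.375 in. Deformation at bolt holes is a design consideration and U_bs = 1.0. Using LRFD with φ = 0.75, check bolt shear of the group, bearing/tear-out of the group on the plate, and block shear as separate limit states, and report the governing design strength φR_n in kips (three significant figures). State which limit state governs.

Bolt shear: A_b = π·1.125²/4 = 0.994 in²; R_n = 68 × 0.994 × 3 × 1 = 202.8 kips → 0.75 × 202.8 = 152 kips.
Bearing: edge l_c = 1.75, r_n = 45.68 kips; interior l_c = 2.875, r_n = 58.72 kips; R_n = 45.68 + 2·58.72 = 163.1 kips → 122 kips.
Block shear: A_gv = 3.984, A_nv = 2.754, A_nt = 0.6445 in²; R_n = min(0.6F_uA_nv, 0.6F_yA_gv) + U_bs·F_u·A_nt = 123.4 kips → 92.6 kips.
Block shear governs: 92.6 kips.

92.6 kips (block shear governs)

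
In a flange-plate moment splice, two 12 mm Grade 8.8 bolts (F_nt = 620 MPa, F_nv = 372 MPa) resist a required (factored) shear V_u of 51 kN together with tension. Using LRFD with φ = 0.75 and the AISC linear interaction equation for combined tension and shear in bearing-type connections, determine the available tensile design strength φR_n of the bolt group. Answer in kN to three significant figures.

51.7 kN

A_b = π·12²/4 = 113.1 mm²; f_rv = 51 × 1000 / (2 × 113.1) = 225.5 MPa.
F'_nt = 1.3 F_nt − (F_nt / φF_nv) f_rv = 1.3·620 − (620/(0.75·372))·225.5 = 305 MPa, capped at F_nt → F'_nt = 305 MPa.
R_n = F'_nt · A_b · n = 305 × 113.1 × 2 / 1000 = 68.98 kN.
Design strength φR_n = 0.75 × 68.98 = 51.7 kN.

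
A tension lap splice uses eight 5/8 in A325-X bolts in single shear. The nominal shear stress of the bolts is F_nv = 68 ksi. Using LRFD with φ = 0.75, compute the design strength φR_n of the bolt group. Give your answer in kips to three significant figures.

125 kips

A_b = π × 0.625² / 4 = 0.3068 in².
R_n = F_nv · A_b · n · n_s = 68 × 0.3068 × 8 × 1 = 166.9 kips.
Design strength φR_n = 0.75 × 166.9 = 125 kips.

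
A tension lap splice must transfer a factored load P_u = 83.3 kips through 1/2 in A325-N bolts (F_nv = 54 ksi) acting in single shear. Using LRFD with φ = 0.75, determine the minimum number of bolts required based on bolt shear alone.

A_b = π·0.5²/4 = 0.1963 in².
Per-bolt design strength φR_n = 0.75 × 54 × 0.1963 × 1 = 7.952 kips.
n ≥ 83.3 / 7.952 = 10.48 → use 11 bolts.

11 bolts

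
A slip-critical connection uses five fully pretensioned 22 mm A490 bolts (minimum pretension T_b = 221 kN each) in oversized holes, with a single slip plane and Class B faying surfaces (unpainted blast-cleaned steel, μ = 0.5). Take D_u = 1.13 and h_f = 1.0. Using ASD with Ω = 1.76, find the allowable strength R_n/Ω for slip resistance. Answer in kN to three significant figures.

R_n = μ · D_u · h_f · T_b · n_s · n_b = 0.5 × 1.13 × 1.0 × 221 × 1 × 5 = 624.3 kN.
Allowable strength R_n/Ω = 624.3 / 1.76 = 355 kN.

355 kN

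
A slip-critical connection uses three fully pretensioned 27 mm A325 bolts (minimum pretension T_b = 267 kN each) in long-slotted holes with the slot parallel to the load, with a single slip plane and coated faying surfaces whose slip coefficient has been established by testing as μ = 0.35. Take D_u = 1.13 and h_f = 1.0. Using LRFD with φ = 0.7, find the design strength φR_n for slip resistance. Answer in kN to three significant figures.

R_n = μ · D_u · h_f · T_b · n_s · n_b = 0.35 × 1.13 × 1.0 × 267 × 1 × 3 = 316.8 kN.
Design strength φR_n = 0.7 × 316.8 = 222 kN.

222 kN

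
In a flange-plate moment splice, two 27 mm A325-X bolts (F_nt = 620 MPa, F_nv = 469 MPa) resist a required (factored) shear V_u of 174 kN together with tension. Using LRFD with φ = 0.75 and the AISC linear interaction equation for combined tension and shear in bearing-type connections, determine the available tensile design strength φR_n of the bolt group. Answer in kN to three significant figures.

462 kN

A_b = π·27²/4 = 572.6 mm²; f_rv = 174 × 1000 / (2 × 572.6) = 152 MPa.
F'_nt = 1.3 F_nt − (F_nt / φF_nv) f_rv = 1.3·620 − (620/(0.75·469))·152 = 538.2 MPa, capped at F_nt → F'_nt = 538.2 MPa.
R_n = F'_nt · A_b · n = 538.2 × 572.6 × 2 / 1000 = 616.3 kN.
Design strength φR_n = 0.75 × 616.3 = 462 kN.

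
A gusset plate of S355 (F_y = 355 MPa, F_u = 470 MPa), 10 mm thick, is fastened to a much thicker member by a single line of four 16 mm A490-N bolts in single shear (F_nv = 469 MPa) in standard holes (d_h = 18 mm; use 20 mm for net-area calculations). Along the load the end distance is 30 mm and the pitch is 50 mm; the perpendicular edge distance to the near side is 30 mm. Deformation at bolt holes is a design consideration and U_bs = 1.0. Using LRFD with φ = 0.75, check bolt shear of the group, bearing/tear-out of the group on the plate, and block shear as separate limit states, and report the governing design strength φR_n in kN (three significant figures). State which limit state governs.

283 kN (bolt shear governs)

Bolt shear: A_b = π·16²/4 = 201.1 mm²; R_n = 469 × 201.1 × 4 × 1 / 1000 = 377.2 kN → 0.75 × 377.2 = 283 kN.
Bearing: edge l_c = 21, r_n = 118.4 kN; interior l_c = 32, r_n = 180.5 kN; R_n = 118.4 + 3·180.5 = 659.9 kN → 495 kN.
Block shear: A_gv = 1800, A_nv = 1100, A_nt = 200 mm²; R_n = min(0.6F_uA_nv, 0.6F_yA_gv) + U_bs·F_u·A_nt = 404.2 kN → 303 kN.
Bolt shear governs: 283 kN.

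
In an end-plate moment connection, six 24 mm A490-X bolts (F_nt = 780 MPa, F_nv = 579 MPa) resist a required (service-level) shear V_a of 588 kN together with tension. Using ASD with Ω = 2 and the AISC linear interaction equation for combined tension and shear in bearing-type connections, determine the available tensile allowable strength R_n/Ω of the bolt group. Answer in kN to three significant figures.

A_b = π·24²/4 = 452.4 mm²; f_rv = 588 × 1000 / (6 × 452.4) = 216.6 MPa.
F'_nt = 1.3 F_nt − (Ω F_nt / F_nv) f_rv = 1.3·780 − (2·780/579)·216.6 = 430.3 MPa, capped at F_nt → F'_nt = 430.3 MPa.
R_n = F'_nt · A_b · n = 430.3 × 452.4 × 6 / 1000 = 1168 kN.
Allowable strength R_n/Ω = 1168 / 2 = 584 kN.

584 kN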